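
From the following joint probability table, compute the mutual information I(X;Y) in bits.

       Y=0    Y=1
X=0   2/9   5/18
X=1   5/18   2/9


H(X) = 1.0000, H(Y) = 1.0000, H(X,Y) = 1.9911
I(X;Y) = H(X) + H(Y) - H(X,Y) = 0.0089 bits


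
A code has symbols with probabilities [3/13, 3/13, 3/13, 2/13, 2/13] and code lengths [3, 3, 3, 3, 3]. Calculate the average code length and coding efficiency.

Average length L = Σ p_i × l_i = 3.0000 bits
Entropy H = 2.2955 bits
Efficiency η = H/L × 100% = 76.52%


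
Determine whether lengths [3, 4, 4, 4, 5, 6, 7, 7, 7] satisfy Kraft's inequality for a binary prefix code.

Kraft inequality: Σ 2^(-l_i) ≤ 1 for prefix-free code
Calculating: 2^(-3) + 2^(-4) + 2^(-4) + 2^(-4) + 2^(-5) + 2^(-6) + 2^(-7) + 2^(-7) + 2^(-7)
= 0.125 + 0.0625 + 0.0625 + 0.0625 + 0.03125 + 0.015625 + 0.0078125 + 0.0078125 + 0.0078125
= 0.3828
Since 0.3828 ≤ 1, prefix-free code exists


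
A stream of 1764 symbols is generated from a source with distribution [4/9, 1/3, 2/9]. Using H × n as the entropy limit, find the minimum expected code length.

Entropy H = 1.5305 bits/symbol
Minimum bits = H × n = 1.5305 × 1764
= 2699.79 bits


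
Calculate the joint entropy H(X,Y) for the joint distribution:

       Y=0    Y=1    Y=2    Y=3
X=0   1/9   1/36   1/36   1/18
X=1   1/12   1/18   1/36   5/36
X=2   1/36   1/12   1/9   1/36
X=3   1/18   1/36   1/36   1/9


H(X,Y) = -Σ p(x,y) log₂ p(x,y)
  p(0,0)=1/9: -0.1111 × log₂(0.1111) = 0.3522
  p(0,1)=1/36: -0.0278 × log₂(0.0278) = 0.1436
  p(0,2)=1/36: -0.0278 × log₂(0.0278) = 0.1436
  p(0,3)=1/18: -0.0556 × log₂(0.0556) = 0.2317
  p(1,0)=1/12: -0.0833 × log₂(0.0833) = 0.2987
  p(1,1)=1/18: -0.0556 × log₂(0.0556) = 0.2317
  p(1,2)=1/36: -0.0278 × log₂(0.0278) = 0.1436
  p(1,3)=5/36: -0.1389 × log₂(0.1389) = 0.3956
  p(2,0)=1/36: -0.0278 × log₂(0.0278) = 0.1436
  p(2,1)=1/12: -0.0833 × log₂(0.0833) = 0.2987
  p(2,2)=1/9: -0.1111 × log₂(0.1111) = 0.3522
  p(2,3)=1/36: -0.0278 × log₂(0.0278) = 0.1436
  p(3,0)=1/18: -0.0556 × log₂(0.0556) = 0.2317
  p(3,1)=1/36: -0.0278 × log₂(0.0278) = 0.1436
  p(3,2)=1/36: -0.0278 × log₂(0.0278) = 0.1436
  p(3,3)=1/9: -0.1111 × log₂(0.1111) = 0.3522
H(X,Y) = 3.7499 bits


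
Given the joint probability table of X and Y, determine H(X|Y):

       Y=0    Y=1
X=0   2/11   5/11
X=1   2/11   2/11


H(X|Y) = Σ_y p(y) H(X|Y=y)
  p(Y=0) = 4/11, H(X|Y=0) = 1.0000
  p(Y=1) = 7/11, H(X|Y=1) = 0.8631
H(X|Y) = 0.3636×1.0000 + 0.6364×0.8631 = 0.9129 bits


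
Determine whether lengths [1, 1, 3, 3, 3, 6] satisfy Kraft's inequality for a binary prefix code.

Kraft inequality: Σ 2^(-l_i) ≤ 1 for prefix-free code
Calculating: 2^(-1) + 2^(-1) + 2^(-3) + 2^(-3) + 2^(-3) + 2^(-6)
= 0.5 + 0.5 + 0.125 + 0.125 + 0.125 + 0.015625
= 1.3906
Since 1.3906 > 1, prefix-free code does not exist


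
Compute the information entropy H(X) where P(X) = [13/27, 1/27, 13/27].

H(X) = -Σ p(x) log₂ p(x)
  -13/27 × log₂(13/27) = 0.5077
  -1/27 × log₂(1/27) = 0.1761
  -13/27 × log₂(13/27) = 0.5077
H(X) = 1.1915 bits


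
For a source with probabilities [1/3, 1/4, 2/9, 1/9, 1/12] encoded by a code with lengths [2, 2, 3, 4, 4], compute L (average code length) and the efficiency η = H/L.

Average length L = Σ p_i × l_i = 2.6111 bits
Entropy H = 2.1615 bits
Efficiency η = H/L × 100% = 82.78%


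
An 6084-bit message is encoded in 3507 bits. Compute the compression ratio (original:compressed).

Compression ratio = Original / Compressed
= 6084 / 3507 = 1.73:1


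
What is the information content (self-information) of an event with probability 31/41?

Information content I(x) = -log₂(p(x))
I = -log₂(31/41) = -log₂(0.7561)
I = 0.4034 bits


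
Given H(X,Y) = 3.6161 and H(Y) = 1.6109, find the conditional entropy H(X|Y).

Chain rule: H(X,Y) = H(X|Y) + H(Y)
H(X|Y) = H(X,Y) - H(Y) = 3.6161 - 1.6109 = 2.0052 bits


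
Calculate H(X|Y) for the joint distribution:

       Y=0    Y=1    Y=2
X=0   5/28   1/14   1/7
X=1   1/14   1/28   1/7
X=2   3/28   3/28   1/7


H(X|Y) = Σ_y p(y) H(X|Y=y)
  p(Y=0) = 5/14, H(X|Y=0) = 1.4855
  p(Y=1) = 3/14, H(X|Y=1) = 1.4591
  p(Y=2) = 3/7, H(X|Y=2) = 1.5850
H(X|Y) = 0.3571×1.4855 + 0.2143×1.4591 + 0.4286×1.5850 = 1.5225 bits


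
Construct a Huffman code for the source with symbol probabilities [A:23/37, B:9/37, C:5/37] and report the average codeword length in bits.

Huffman tree construction:
Combine smallest probabilities repeatedly
Resulting codes:
  A: 1 (length 1)
  B: 01 (length 2)
  C: 00 (length 2)
Average length = Σ p(s) × length(s) = 1.3784 bits


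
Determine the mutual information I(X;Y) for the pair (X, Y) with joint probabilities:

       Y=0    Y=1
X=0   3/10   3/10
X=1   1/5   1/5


H(X) = 0.9710, H(Y) = 1.0000, H(X,Y) = 1.9710
I(X;Y) = H(X) + H(Y) - H(X,Y) = 0.0000 bits


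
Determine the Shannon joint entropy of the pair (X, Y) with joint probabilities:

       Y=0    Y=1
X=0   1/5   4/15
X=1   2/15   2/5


H(X,Y) = -Σ p(x,y) log₂ p(x,y)
  p(0,0)=1/5: -0.2000 × log₂(0.2000) = 0.4644
  p(0,1)=4/15: -0.2667 × log₂(0.2667) = 0.5085
  p(1,0)=2/15: -0.1333 × log₂(0.1333) = 0.3876
  p(1,1)=2/5: -0.4000 × log₂(0.4000) = 0.5288
H(X,Y) = 1.8892 bits


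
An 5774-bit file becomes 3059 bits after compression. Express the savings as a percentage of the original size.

Space savings = (1 - Compressed/Original) × 100%
= (1 - 3059/5774) × 100%
= 47.02%


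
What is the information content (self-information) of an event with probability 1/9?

Information content I(x) = -log₂(p(x))
I = -log₂(1/9) = -log₂(0.1111)
I = 3.1699 bits


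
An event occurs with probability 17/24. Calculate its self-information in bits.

Information content I(x) = -log₂(p(x))
I = -log₂(17/24) = -log₂(0.7083)
I = 0.4975 bits


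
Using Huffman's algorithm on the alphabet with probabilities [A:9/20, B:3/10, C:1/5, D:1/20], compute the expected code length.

Huffman tree construction:
Combine smallest probabilities repeatedly
Resulting codes:
  A: 0 (length 1)
  B: 11 (length 2)
  C: 101 (length 3)
  D: 100 (length 3)
Average length = Σ p(s) × length(s) = 1.8000 bits


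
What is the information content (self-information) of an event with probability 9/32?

Information content I(x) = -log₂(p(x))
I = -log₂(9/32) = -log₂(0.2812)
I = 1.8301 bits


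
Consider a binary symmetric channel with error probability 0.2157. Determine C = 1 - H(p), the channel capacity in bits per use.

For BSC with error probability p:
C = 1 - H(p) where H(p) is binary entropy
H(0.2157) = -0.2157 × log₂(0.2157) - 0.7843 × log₂(0.7843)
H(p) = 0.7522
C = 1 - 0.7522 = 0.2478 bits/use


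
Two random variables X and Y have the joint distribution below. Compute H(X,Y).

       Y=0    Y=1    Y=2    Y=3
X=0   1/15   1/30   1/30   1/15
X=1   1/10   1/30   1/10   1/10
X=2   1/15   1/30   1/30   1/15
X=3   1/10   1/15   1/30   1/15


H(X,Y) = -Σ p(x,y) log₂ p(x,y)
  p(0,0)=1/15: -0.0667 × log₂(0.0667) = 0.2605
  p(0,1)=1/30: -0.0333 × log₂(0.0333) = 0.1636
  p(0,2)=1/30: -0.0333 × log₂(0.0333) = 0.1636
  p(0,3)=1/15: -0.0667 × log₂(0.0667) = 0.2605
  p(1,0)=1/10: -0.1000 × log₂(0.1000) = 0.3322
  p(1,1)=1/30: -0.0333 × log₂(0.0333) = 0.1636
  p(1,2)=1/10: -0.1000 × log₂(0.1000) = 0.3322
  p(1,3)=1/10: -0.1000 × log₂(0.1000) = 0.3322
  p(2,0)=1/15: -0.0667 × log₂(0.0667) = 0.2605
  p(2,1)=1/30: -0.0333 × log₂(0.0333) = 0.1636
  p(2,2)=1/30: -0.0333 × log₂(0.0333) = 0.1636
  p(2,3)=1/15: -0.0667 × log₂(0.0667) = 0.2605
  p(3,0)=1/10: -0.1000 × log₂(0.1000) = 0.3322
  p(3,1)=1/15: -0.0667 × log₂(0.0667) = 0.2605
  p(3,2)=1/30: -0.0333 × log₂(0.0333) = 0.1636
  p(3,3)=1/15: -0.0667 × log₂(0.0667) = 0.2605
H(X,Y) = 3.8729 bits


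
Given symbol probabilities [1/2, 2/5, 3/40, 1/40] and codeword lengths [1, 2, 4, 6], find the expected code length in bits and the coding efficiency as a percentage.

Average length L = Σ p_i × l_i = 1.7500 bits
Entropy H = 1.4421 bits
Efficiency η = H/L × 100% = 82.41%


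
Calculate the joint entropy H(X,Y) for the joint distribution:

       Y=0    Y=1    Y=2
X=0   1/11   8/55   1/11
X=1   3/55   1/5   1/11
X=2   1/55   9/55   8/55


H(X,Y) = -Σ p(x,y) log₂ p(x,y)
  p(0,0)=1/11: -0.0909 × log₂(0.0909) = 0.3145
  p(0,1)=8/55: -0.1455 × log₂(0.1455) = 0.4046
  p(0,2)=1/11: -0.0909 × log₂(0.0909) = 0.3145
  p(1,0)=3/55: -0.0545 × log₂(0.0545) = 0.2289
  p(1,1)=1/5: -0.2000 × log₂(0.2000) = 0.4644
  p(1,2)=1/11: -0.0909 × log₂(0.0909) = 0.3145
  p(2,0)=1/55: -0.0182 × log₂(0.0182) = 0.1051
  p(2,1)=9/55: -0.1636 × log₂(0.1636) = 0.4273
  p(2,2)=8/55: -0.1455 × log₂(0.1455) = 0.4046
H(X,Y) = 2.9783 bits


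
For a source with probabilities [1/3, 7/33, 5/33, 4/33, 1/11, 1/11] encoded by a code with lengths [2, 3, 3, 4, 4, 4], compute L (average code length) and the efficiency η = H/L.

Average length L = Σ p_i × l_i = 2.9697 bits
Entropy H = 2.4133 bits
Efficiency η = H/L × 100% = 81.27%


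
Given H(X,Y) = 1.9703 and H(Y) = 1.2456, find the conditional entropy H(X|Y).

Chain rule: H(X,Y) = H(X|Y) + H(Y)
H(X|Y) = H(X,Y) - H(Y) = 1.9703 - 1.2456 = 0.7247 bits


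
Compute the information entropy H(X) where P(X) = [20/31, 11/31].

H(X) = -Σ p(x) log₂ p(x)
  -20/31 × log₂(20/31) = 0.4079
  -11/31 × log₂(11/31) = 0.5304
H(X) = 0.9383 bits


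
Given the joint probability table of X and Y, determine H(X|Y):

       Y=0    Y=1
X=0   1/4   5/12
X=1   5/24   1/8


H(X|Y) = Σ_y p(y) H(X|Y=y)
  p(Y=0) = 11/24, H(X|Y=0) = 0.9940
  p(Y=1) = 13/24, H(X|Y=1) = 0.7793
H(X|Y) = 0.4583×0.9940 + 0.5417×0.7793 = 0.8777 bits


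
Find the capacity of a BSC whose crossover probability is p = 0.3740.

For BSC with error probability p:
C = 1 - H(p) where H(p) is binary entropy
H(0.3740) = -0.3740 × log₂(0.3740) - 0.6260 × log₂(0.6260)
H(p) = 0.9537
C = 1 - 0.9537 = 0.0463 bits/use


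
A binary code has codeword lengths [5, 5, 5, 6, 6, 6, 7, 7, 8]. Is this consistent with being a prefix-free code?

Kraft inequality: Σ 2^(-l_i) ≤ 1 for prefix-free code
Calculating: 2^(-5) + 2^(-5) + 2^(-5) + 2^(-6) + 2^(-6) + 2^(-6) + 2^(-7) + 2^(-7) + 2^(-8)
= 0.03125 + 0.03125 + 0.03125 + 0.015625 + 0.015625 + 0.015625 + 0.0078125 + 0.0078125 + 0.00390625
= 0.1602
Since 0.1602 ≤ 1, prefix-free code exists


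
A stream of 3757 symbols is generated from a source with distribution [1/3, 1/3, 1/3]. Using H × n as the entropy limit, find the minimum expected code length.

Entropy H = 1.5850 bits/symbol
Minimum bits = H × n = 1.5850 × 3757
= 5954.70 bits


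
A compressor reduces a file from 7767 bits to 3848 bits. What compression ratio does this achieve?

Compression ratio = Original / Compressed
= 7767 / 3848 = 2.02:1


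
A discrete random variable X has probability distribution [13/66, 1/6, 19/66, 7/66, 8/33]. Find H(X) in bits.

H(X) = -Σ p(x) log₂ p(x)
  -13/66 × log₂(13/66) = 0.4617
  -1/6 × log₂(1/6) = 0.4308
  -19/66 × log₂(19/66) = 0.5172
  -7/66 × log₂(7/66) = 0.3433
  -8/33 × log₂(8/33) = 0.4956
H(X) = 2.2486 bits


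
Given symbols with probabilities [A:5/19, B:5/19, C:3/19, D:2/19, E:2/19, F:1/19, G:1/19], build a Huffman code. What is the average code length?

Huffman tree construction:
Combine smallest probabilities repeatedly
Resulting codes:
  A: 01 (length 2)
  B: 10 (length 2)
  C: 111 (length 3)
  D: 000 (length 3)
  E: 001 (length 3)
  F: 1100 (length 4)
  G: 1101 (length 4)
Average length = Σ p(s) × length(s) = 2.5789 bits


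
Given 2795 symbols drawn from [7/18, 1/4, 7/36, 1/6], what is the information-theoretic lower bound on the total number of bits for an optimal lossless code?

Entropy H = 1.9201 bits/symbol
Minimum bits = H × n = 1.9201 × 2795
= 5366.69 bits


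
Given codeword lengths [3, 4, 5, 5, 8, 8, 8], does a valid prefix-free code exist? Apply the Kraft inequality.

Kraft inequality: Σ 2^(-l_i) ≤ 1 for prefix-free code
Calculating: 2^(-3) + 2^(-4) + 2^(-5) + 2^(-5) + 2^(-8) + 2^(-8) + 2^(-8)
= 0.125 + 0.0625 + 0.03125 + 0.03125 + 0.00390625 + 0.00390625 + 0.00390625
= 0.2617
Since 0.2617 ≤ 1, prefix-free code exists


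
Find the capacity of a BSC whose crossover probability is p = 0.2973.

For BSC with error probability p:
C = 1 - H(p) where H(p) is binary entropy
H(0.2973) = -0.2973 × log₂(0.2973) - 0.7027 × log₂(0.7027)
H(p) = 0.8780
C = 1 - 0.8780 = 0.1220 bits/use


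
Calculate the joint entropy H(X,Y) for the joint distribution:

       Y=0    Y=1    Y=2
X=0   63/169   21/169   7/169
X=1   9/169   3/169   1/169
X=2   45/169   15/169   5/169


H(X,Y) = -Σ p(x,y) log₂ p(x,y)
  p(0,0)=63/169: -0.3728 × log₂(0.3728) = 0.5307
  p(0,1)=21/169: -0.1243 × log₂(0.1243) = 0.3738
  p(0,2)=7/169: -0.0414 × log₂(0.0414) = 0.1903
  p(1,0)=9/169: -0.0533 × log₂(0.0533) = 0.2253
  p(1,1)=3/169: -0.0178 × log₂(0.0178) = 0.1032
  p(1,2)=1/169: -0.0059 × log₂(0.0059) = 0.0438
  p(2,0)=45/169: -0.2663 × log₂(0.2663) = 0.5083
  p(2,1)=15/169: -0.0888 × log₂(0.0888) = 0.3101
  p(2,2)=5/169: -0.0296 × log₂(0.0296) = 0.1503
H(X,Y) = 2.4359 bits


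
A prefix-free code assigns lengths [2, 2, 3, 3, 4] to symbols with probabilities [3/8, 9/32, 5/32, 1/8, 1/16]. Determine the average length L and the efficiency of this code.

Average length L = Σ p_i × l_i = 2.4062 bits
Entropy H = 2.0888 bits
Efficiency η = H/L × 100% = 86.81%


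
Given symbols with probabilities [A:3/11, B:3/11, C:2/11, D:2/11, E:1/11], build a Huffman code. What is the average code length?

Huffman tree construction:
Combine smallest probabilities repeatedly
Resulting codes:
  A: 01 (length 2)
  B: 10 (length 2)
  C: 111 (length 3)
  D: 00 (length 2)
  E: 110 (length 3)
Average length = Σ p(s) × length(s) = 2.2727 bits


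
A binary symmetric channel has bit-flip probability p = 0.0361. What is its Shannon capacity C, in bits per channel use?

For BSC with error probability p:
C = 1 - H(p) where H(p) is binary entropy
H(0.0361) = -0.0361 × log₂(0.0361) - 0.9639 × log₂(0.9639)
H(p) = 0.2241
C = 1 - 0.2241 = 0.7759 bits/use


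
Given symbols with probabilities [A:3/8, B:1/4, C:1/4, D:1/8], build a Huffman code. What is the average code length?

Huffman tree construction:
Combine smallest probabilities repeatedly
Resulting codes:
  A: 11 (length 2)
  B: 01 (length 2)
  C: 10 (length 2)
  D: 00 (length 2)
Average length = Σ p(s) × length(s) = 2.0000 bits


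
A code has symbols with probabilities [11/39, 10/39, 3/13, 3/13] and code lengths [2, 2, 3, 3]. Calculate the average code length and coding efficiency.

Average length L = Σ p_i × l_i = 2.4615 bits
Entropy H = 1.9948 bits
Efficiency η = H/L × 100% = 81.04%


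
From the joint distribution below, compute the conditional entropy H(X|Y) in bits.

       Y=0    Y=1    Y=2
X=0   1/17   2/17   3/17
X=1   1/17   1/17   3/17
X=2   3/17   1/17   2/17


H(X|Y) = Σ_y p(y) H(X|Y=y)
  p(Y=0) = 5/17, H(X|Y=0) = 1.3710
  p(Y=1) = 4/17, H(X|Y=1) = 1.5000
  p(Y=2) = 8/17, H(X|Y=2) = 1.5613
H(X|Y) = 0.2941×1.3710 + 0.2353×1.5000 + 0.4706×1.5613 = 1.4909 bits


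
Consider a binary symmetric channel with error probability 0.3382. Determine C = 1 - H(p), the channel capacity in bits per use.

For BSC with error probability p:
C = 1 - H(p) where H(p) is binary entropy
H(0.3382) = -0.3382 × log₂(0.3382) - 0.6618 × log₂(0.6618)
H(p) = 0.9231
C = 1 - 0.9231 = 0.0769 bits/use


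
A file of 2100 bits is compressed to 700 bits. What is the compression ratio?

Compression ratio = Original / Compressed
= 2100 / 700 = 3.00:1


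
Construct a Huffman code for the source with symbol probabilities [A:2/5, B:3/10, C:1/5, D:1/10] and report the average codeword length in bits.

Huffman tree construction:
Combine smallest probabilities repeatedly
Resulting codes:
  A: 0 (length 1)
  B: 10 (length 2)
  C: 111 (length 3)
  D: 110 (length 3)
Average length = Σ p(s) × length(s) = 1.9000 bits


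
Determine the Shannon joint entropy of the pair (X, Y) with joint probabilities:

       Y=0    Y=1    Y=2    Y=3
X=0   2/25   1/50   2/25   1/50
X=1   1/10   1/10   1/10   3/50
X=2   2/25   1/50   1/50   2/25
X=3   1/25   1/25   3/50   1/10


H(X,Y) = -Σ p(x,y) log₂ p(x,y)
  p(0,0)=2/25: -0.0800 × log₂(0.0800) = 0.2915
  p(0,1)=1/50: -0.0200 × log₂(0.0200) = 0.1129
  p(0,2)=2/25: -0.0800 × log₂(0.0800) = 0.2915
  p(0,3)=1/50: -0.0200 × log₂(0.0200) = 0.1129
  p(1,0)=1/10: -0.1000 × log₂(0.1000) = 0.3322
  p(1,1)=1/10: -0.1000 × log₂(0.1000) = 0.3322
  p(1,2)=1/10: -0.1000 × log₂(0.1000) = 0.3322
  p(1,3)=3/50: -0.0600 × log₂(0.0600) = 0.2435
  p(2,0)=2/25: -0.0800 × log₂(0.0800) = 0.2915
  p(2,1)=1/50: -0.0200 × log₂(0.0200) = 0.1129
  p(2,2)=1/50: -0.0200 × log₂(0.0200) = 0.1129
  p(2,3)=2/25: -0.0800 × log₂(0.0800) = 0.2915
  p(3,0)=1/25: -0.0400 × log₂(0.0400) = 0.1858
  p(3,1)=1/25: -0.0400 × log₂(0.0400) = 0.1858
  p(3,2)=3/50: -0.0600 × log₂(0.0600) = 0.2435
  p(3,3)=1/10: -0.1000 × log₂(0.1000) = 0.3322
H(X,Y) = 3.8049 bits


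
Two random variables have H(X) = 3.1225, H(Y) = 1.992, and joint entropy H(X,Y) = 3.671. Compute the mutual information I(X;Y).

I(X;Y) = H(X) + H(Y) - H(X,Y)
I(X;Y) = 3.1225 + 1.992 - 3.671 = 1.4435 bits


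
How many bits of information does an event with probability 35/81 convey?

Information content I(x) = -log₂(p(x))
I = -log₂(35/81) = -log₂(0.4321)
I = 1.2106 bits


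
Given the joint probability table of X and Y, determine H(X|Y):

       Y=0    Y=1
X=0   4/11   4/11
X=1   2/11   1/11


H(X|Y) = Σ_y p(y) H(X|Y=y)
  p(Y=0) = 6/11, H(X|Y=0) = 0.9183
  p(Y=1) = 5/11, H(X|Y=1) = 0.7219
H(X|Y) = 0.5455×0.9183 + 0.4545×0.7219 = 0.8290 bits


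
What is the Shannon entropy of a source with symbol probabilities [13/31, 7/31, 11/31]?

H(X) = -Σ p(x) log₂ p(x)
  -13/31 × log₂(13/31) = 0.5258
  -7/31 × log₂(7/31) = 0.4848
  -11/31 × log₂(11/31) = 0.5304
H(X) = 1.5409 bits


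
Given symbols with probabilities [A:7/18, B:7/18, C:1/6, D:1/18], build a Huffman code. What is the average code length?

Huffman tree construction:
Combine smallest probabilities repeatedly
Resulting codes:
  A: 11 (length 2)
  B: 0 (length 1)
  C: 101 (length 3)
  D: 100 (length 3)
Average length = Σ p(s) × length(s) = 1.8333 bits


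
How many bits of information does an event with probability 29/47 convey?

Information content I(x) = -log₂(p(x))
I = -log₂(29/47) = -log₂(0.6170)
I = 0.6966 bits


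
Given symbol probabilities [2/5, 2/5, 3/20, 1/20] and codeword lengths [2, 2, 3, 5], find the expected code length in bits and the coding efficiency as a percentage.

Average length L = Σ p_i × l_i = 2.3000 bits
Entropy H = 1.6842 bits
Efficiency η = H/L × 100% = 73.23%


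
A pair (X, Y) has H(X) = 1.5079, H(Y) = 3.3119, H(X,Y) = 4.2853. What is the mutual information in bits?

I(X;Y) = H(X) + H(Y) - H(X,Y)
I(X;Y) = 1.5079 + 3.3119 - 4.2853 = 0.5345 bits


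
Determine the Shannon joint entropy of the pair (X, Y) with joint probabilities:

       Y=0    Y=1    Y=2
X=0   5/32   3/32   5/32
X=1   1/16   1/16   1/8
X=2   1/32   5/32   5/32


H(X,Y) = -Σ p(x,y) log₂ p(x,y)
  p(0,0)=5/32: -0.1562 × log₂(0.1562) = 0.4184
  p(0,1)=3/32: -0.0938 × log₂(0.0938) = 0.3202
  p(0,2)=5/32: -0.1562 × log₂(0.1562) = 0.4184
  p(1,0)=1/16: -0.0625 × log₂(0.0625) = 0.2500
  p(1,1)=1/16: -0.0625 × log₂(0.0625) = 0.2500
  p(1,2)=1/8: -0.1250 × log₂(0.1250) = 0.3750
  p(2,0)=1/32: -0.0312 × log₂(0.0312) = 0.1562
  p(2,1)=5/32: -0.1562 × log₂(0.1562) = 0.4184
  p(2,2)=5/32: -0.1562 × log₂(0.1562) = 0.4184
H(X,Y) = 3.0252 bits


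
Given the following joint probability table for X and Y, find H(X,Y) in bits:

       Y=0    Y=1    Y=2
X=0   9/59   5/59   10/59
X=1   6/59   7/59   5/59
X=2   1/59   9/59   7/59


H(X,Y) = -Σ p(x,y) log₂ p(x,y)
  p(0,0)=9/59: -0.1525 × log₂(0.1525) = 0.4138
  p(0,1)=5/59: -0.0847 × log₂(0.0847) = 0.3018
  p(0,2)=10/59: -0.1695 × log₂(0.1695) = 0.4340
  p(1,0)=6/59: -0.1017 × log₂(0.1017) = 0.3354
  p(1,1)=7/59: -0.1186 × log₂(0.1186) = 0.3649
  p(1,2)=5/59: -0.0847 × log₂(0.0847) = 0.3018
  p(2,0)=1/59: -0.0169 × log₂(0.0169) = 0.0997
  p(2,1)=9/59: -0.1525 × log₂(0.1525) = 0.4138
  p(2,2)=7/59: -0.1186 × log₂(0.1186) = 0.3649
H(X,Y) = 3.0299 bits


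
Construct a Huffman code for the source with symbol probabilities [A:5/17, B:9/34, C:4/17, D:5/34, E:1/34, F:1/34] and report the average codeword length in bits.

Huffman tree construction:
Combine smallest probabilities repeatedly
Resulting codes:
  A: 11 (length 2)
  B: 10 (length 2)
  C: 01 (length 2)
  D: 001 (length 3)
  E: 0000 (length 4)
  F: 0001 (length 4)
Average length = Σ p(s) × length(s) = 2.2647 bits


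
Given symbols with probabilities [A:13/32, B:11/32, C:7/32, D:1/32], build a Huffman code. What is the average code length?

Huffman tree construction:
Combine smallest probabilities repeatedly
Resulting codes:
  A: 0 (length 1)
  B: 11 (length 2)
  C: 101 (length 3)
  D: 100 (length 3)
Average length = Σ p(s) × length(s) = 1.8438 bits


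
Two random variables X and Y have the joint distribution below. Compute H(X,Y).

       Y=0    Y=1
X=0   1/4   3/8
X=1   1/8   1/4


H(X,Y) = -Σ p(x,y) log₂ p(x,y)
  p(0,0)=1/4: -0.2500 × log₂(0.2500) = 0.5000
  p(0,1)=3/8: -0.3750 × log₂(0.3750) = 0.5306
  p(1,0)=1/8: -0.1250 × log₂(0.1250) = 0.3750
  p(1,1)=1/4: -0.2500 × log₂(0.2500) = 0.5000
H(X,Y) = 1.9056 bits


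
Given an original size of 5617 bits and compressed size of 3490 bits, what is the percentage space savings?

Space savings = (1 - Compressed/Original) × 100%
= (1 - 3490/5617) × 100%
= 37.87%


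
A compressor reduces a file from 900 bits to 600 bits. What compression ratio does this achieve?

Compression ratio = Original / Compressed
= 900 / 600 = 1.50:1


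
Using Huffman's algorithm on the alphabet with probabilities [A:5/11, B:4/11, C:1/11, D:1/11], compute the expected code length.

Huffman tree construction:
Combine smallest probabilities repeatedly
Resulting codes:
  A: 0 (length 1)
  B: 11 (length 2)
  C: 100 (length 3)
  D: 101 (length 3)
Average length = Σ p(s) × length(s) = 1.7273 bits


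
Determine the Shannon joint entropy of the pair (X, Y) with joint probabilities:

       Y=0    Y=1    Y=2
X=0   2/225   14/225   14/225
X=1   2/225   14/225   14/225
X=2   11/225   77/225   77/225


H(X,Y) = -Σ p(x,y) log₂ p(x,y)
  p(0,0)=2/225: -0.0089 × log₂(0.0089) = 0.0606
  p(0,1)=14/225: -0.0622 × log₂(0.0622) = 0.2493
  p(0,2)=14/225: -0.0622 × log₂(0.0622) = 0.2493
  p(1,0)=2/225: -0.0089 × log₂(0.0089) = 0.0606
  p(1,1)=14/225: -0.0622 × log₂(0.0622) = 0.2493
  p(1,2)=14/225: -0.0622 × log₂(0.0622) = 0.2493
  p(2,0)=11/225: -0.0489 × log₂(0.0489) = 0.2129
  p(2,1)=77/225: -0.3422 × log₂(0.3422) = 0.5294
  p(2,2)=77/225: -0.3422 × log₂(0.3422) = 0.5294
H(X,Y) = 2.3900 bits


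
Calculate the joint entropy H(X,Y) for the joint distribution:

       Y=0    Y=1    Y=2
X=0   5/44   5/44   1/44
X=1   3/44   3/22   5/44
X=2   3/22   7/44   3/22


H(X,Y) = -Σ p(x,y) log₂ p(x,y)
  p(0,0)=5/44: -0.1136 × log₂(0.1136) = 0.3565
  p(0,1)=5/44: -0.1136 × log₂(0.1136) = 0.3565
  p(0,2)=1/44: -0.0227 × log₂(0.0227) = 0.1241
  p(1,0)=3/44: -0.0682 × log₂(0.0682) = 0.2642
  p(1,1)=3/22: -0.1364 × log₂(0.1364) = 0.3920
  p(1,2)=5/44: -0.1136 × log₂(0.1136) = 0.3565
  p(2,0)=3/22: -0.1364 × log₂(0.1364) = 0.3920
  p(2,1)=7/44: -0.1591 × log₂(0.1591) = 0.4219
  p(2,2)=3/22: -0.1364 × log₂(0.1364) = 0.3920
H(X,Y) = 3.0557 bits


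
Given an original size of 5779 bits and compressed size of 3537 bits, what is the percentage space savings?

Space savings = (1 - Compressed/Original) × 100%
= (1 - 3537/5779) × 100%
= 38.80%


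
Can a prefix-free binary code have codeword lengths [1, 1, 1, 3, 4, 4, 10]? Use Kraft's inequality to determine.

Kraft inequality: Σ 2^(-l_i) ≤ 1 for prefix-free code
Calculating: 2^(-1) + 2^(-1) + 2^(-1) + 2^(-3) + 2^(-4) + 2^(-4) + 2^(-10)
= 0.5 + 0.5 + 0.5 + 0.125 + 0.0625 + 0.0625 + 0.0009765625
= 1.7510
Since 1.7510 > 1, prefix-free code does not exist


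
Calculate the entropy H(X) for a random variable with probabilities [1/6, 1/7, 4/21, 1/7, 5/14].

H(X) = -Σ p(x) log₂ p(x)
  -1/6 × log₂(1/6) = 0.4308
  -1/7 × log₂(1/7) = 0.4011
  -4/21 × log₂(4/21) = 0.4557
  -1/7 × log₂(1/7) = 0.4011
  -5/14 × log₂(5/14) = 0.5305
H(X) = 2.2191 bits


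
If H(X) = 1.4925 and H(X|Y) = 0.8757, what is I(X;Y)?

I(X;Y) = H(X) - H(X|Y)
I(X;Y) = 1.4925 - 0.8757 = 0.6168 bits


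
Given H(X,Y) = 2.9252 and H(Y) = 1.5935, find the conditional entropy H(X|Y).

Chain rule: H(X,Y) = H(X|Y) + H(Y)
H(X|Y) = H(X,Y) - H(Y) = 2.9252 - 1.5935 = 1.3317 bits


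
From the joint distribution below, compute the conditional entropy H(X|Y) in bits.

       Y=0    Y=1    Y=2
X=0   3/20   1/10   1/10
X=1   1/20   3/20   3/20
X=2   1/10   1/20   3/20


H(X|Y) = Σ_y p(y) H(X|Y=y)
  p(Y=0) = 3/10, H(X|Y=0) = 1.4591
  p(Y=1) = 3/10, H(X|Y=1) = 1.4591
  p(Y=2) = 2/5, H(X|Y=2) = 1.5613
H(X|Y) = 0.3000×1.4591 + 0.3000×1.4591 + 0.4000×1.5613 = 1.5000 bits


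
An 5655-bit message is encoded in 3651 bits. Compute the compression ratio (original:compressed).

Compression ratio = Original / Compressed
= 5655 / 3651 = 1.55:1


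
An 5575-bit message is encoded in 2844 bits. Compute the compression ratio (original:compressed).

Compression ratio = Original / Compressed
= 5575 / 2844 = 1.96:1


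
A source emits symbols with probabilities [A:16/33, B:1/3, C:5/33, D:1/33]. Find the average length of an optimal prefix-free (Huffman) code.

Huffman tree construction:
Combine smallest probabilities repeatedly
Resulting codes:
  A: 0 (length 1)
  B: 11 (length 2)
  C: 101 (length 3)
  D: 100 (length 3)
Average length = Σ p(s) × length(s) = 1.6970 bits


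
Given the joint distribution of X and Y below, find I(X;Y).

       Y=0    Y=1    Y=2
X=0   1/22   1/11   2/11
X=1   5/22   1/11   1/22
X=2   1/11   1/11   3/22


H(X) = 1.5820, H(Y) = 1.5726, H(X,Y) = 2.9883
I(X;Y) = H(X) + H(Y) - H(X,Y) = 0.1663 bits


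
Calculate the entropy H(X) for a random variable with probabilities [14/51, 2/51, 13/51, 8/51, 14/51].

H(X) = -Σ p(x) log₂ p(x)
  -14/51 × log₂(14/51) = 0.5120
  -2/51 × log₂(2/51) = 0.1832
  -13/51 × log₂(13/51) = 0.5027
  -8/51 × log₂(8/51) = 0.4192
  -14/51 × log₂(14/51) = 0.5120
H(X) = 2.1291 bits


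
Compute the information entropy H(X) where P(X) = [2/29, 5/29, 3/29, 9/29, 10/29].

H(X) = -Σ p(x) log₂ p(x)
  -2/29 × log₂(2/29) = 0.2661
  -5/29 × log₂(5/29) = 0.4373
  -3/29 × log₂(3/29) = 0.3386
  -9/29 × log₂(9/29) = 0.5239
  -10/29 × log₂(10/29) = 0.5297
H(X) = 2.0955 bits


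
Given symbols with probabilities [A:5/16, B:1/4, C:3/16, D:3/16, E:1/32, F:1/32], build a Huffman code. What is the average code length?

Huffman tree construction:
Combine smallest probabilities repeatedly
Resulting codes:
  A: 11 (length 2)
  B: 01 (length 2)
  C: 101 (length 3)
  D: 00 (length 2)
  E: 1000 (length 4)
  F: 1001 (length 4)
Average length = Σ p(s) × length(s) = 2.3125 bits


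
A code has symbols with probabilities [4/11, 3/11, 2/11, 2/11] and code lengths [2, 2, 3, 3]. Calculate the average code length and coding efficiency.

Average length L = Σ p_i × l_i = 2.3636 bits
Entropy H = 1.9363 bits
Efficiency η = H/L × 100% = 81.92%


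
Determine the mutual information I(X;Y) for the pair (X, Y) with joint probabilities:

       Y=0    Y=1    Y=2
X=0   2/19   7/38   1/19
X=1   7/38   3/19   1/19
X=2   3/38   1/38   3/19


H(X) = 1.5656, H(Y) = 1.5683, H(X,Y) = 2.9564
I(X;Y) = H(X) + H(Y) - H(X,Y) = 0.1775 bits


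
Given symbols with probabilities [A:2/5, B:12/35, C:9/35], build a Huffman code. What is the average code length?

Huffman tree construction:
Combine smallest probabilities repeatedly
Resulting codes:
  A: 0 (length 1)
  B: 11 (length 2)
  C: 10 (length 2)
Average length = Σ p(s) × length(s) = 1.6000 bits


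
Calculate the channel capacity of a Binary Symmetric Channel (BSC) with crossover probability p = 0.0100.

For BSC with error probability p:
C = 1 - H(p) where H(p) is binary entropy
H(0.0100) = -0.0100 × log₂(0.0100) - 0.9900 × log₂(0.9900)
H(p) = 0.0808
C = 1 - 0.0808 = 0.9192 bits/use


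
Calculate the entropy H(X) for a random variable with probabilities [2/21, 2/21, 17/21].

H(X) = -Σ p(x) log₂ p(x)
  -2/21 × log₂(2/21) = 0.3231
  -2/21 × log₂(2/21) = 0.3231
  -17/21 × log₂(17/21) = 0.2468
H(X) = 0.8929 bits


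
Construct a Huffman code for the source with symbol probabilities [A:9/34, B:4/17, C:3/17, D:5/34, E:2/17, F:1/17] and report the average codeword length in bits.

Huffman tree construction:
Combine smallest probabilities repeatedly
Resulting codes:
  A: 10 (length 2)
  B: 01 (length 2)
  C: 111 (length 3)
  D: 110 (length 3)
  E: 001 (length 3)
  F: 000 (length 3)
Average length = Σ p(s) × length(s) = 2.5000 bits


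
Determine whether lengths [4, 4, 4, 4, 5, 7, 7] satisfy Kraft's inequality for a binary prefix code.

Kraft inequality: Σ 2^(-l_i) ≤ 1 for prefix-free code
Calculating: 2^(-4) + 2^(-4) + 2^(-4) + 2^(-4) + 2^(-5) + 2^(-7) + 2^(-7)
= 0.0625 + 0.0625 + 0.0625 + 0.0625 + 0.03125 + 0.0078125 + 0.0078125
= 0.2969
Since 0.2969 ≤ 1, prefix-free code exists


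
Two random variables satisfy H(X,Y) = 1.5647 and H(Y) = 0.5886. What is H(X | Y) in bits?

Chain rule: H(X,Y) = H(X|Y) + H(Y)
H(X|Y) = H(X,Y) - H(Y) = 1.5647 - 0.5886 = 0.9761 bits


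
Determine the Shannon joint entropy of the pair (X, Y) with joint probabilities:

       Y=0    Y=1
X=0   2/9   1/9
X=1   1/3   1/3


H(X,Y) = -Σ p(x,y) log₂ p(x,y)
  p(0,0)=2/9: -0.2222 × log₂(0.2222) = 0.4822
  p(0,1)=1/9: -0.1111 × log₂(0.1111) = 0.3522
  p(1,0)=1/3: -0.3333 × log₂(0.3333) = 0.5283
  p(1,1)=1/3: -0.3333 × log₂(0.3333) = 0.5283
H(X,Y) = 1.8911 bits


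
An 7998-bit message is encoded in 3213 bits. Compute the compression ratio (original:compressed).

Compression ratio = Original / Compressed
= 7998 / 3213 = 2.49:1


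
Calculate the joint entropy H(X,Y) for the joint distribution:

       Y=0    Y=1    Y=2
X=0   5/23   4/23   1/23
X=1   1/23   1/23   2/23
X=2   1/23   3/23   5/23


H(X,Y) = -Σ p(x,y) log₂ p(x,y)
  p(0,0)=5/23: -0.2174 × log₂(0.2174) = 0.4786
  p(0,1)=4/23: -0.1739 × log₂(0.1739) = 0.4389
  p(0,2)=1/23: -0.0435 × log₂(0.0435) = 0.1967
  p(1,0)=1/23: -0.0435 × log₂(0.0435) = 0.1967
  p(1,1)=1/23: -0.0435 × log₂(0.0435) = 0.1967
  p(1,2)=2/23: -0.0870 × log₂(0.0870) = 0.3064
  p(2,0)=1/23: -0.0435 × log₂(0.0435) = 0.1967
  p(2,1)=3/23: -0.1304 × log₂(0.1304) = 0.3833
  p(2,2)=5/23: -0.2174 × log₂(0.2174) = 0.4786
H(X,Y) = 2.8725 bits


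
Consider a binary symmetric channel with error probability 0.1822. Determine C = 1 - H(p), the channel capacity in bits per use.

For BSC with error probability p:
C = 1 - H(p) where H(p) is binary entropy
H(0.1822) = -0.1822 × log₂(0.1822) - 0.8178 × log₂(0.8178)
H(p) = 0.6849
C = 1 - 0.6849 = 0.3151 bits/use


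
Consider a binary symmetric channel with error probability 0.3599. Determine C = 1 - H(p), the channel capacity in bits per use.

For BSC with error probability p:
C = 1 - H(p) where H(p) is binary entropy
H(0.3599) = -0.3599 × log₂(0.3599) - 0.6401 × log₂(0.6401)
H(p) = 0.9426
C = 1 - 0.9426 = 0.0574 bits/use


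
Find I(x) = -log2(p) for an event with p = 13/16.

Information content I(x) = -log₂(p(x))
I = -log₂(13/16) = -log₂(0.8125)
I = 0.2996 bits


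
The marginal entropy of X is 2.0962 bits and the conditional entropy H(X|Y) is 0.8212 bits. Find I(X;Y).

I(X;Y) = H(X) - H(X|Y)
I(X;Y) = 2.0962 - 0.8212 = 1.275 bits


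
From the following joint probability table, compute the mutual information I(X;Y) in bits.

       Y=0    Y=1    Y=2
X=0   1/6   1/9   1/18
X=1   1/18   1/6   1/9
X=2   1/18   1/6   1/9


H(X) = 1.5850, H(Y) = 1.5466, H(X,Y) = 3.0441
I(X;Y) = H(X) + H(Y) - H(X,Y) = 0.0875 bits


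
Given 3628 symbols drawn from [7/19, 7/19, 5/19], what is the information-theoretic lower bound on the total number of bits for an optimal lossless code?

Entropy H = 1.5683 bits/symbol
Minimum bits = H × n = 1.5683 × 3628
= 5689.85 bits


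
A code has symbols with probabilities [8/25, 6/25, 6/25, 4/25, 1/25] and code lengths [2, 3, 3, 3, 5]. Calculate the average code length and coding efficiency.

Average length L = Σ p_i × l_i = 2.7600 bits
Entropy H = 2.1231 bits
Efficiency η = H/L × 100% = 76.92%


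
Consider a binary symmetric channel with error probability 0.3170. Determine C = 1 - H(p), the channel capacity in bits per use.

For BSC with error probability p:
C = 1 - H(p) where H(p) is binary entropy
H(0.3170) = -0.3170 × log₂(0.3170) - 0.6830 × log₂(0.6830)
H(p) = 0.9011
C = 1 - 0.9011 = 0.0989 bits/use


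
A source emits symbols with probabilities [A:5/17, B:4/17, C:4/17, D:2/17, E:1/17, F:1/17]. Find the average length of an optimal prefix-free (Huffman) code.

Huffman tree construction:
Combine smallest probabilities repeatedly
Resulting codes:
  A: 11 (length 2)
  B: 00 (length 2)
  C: 01 (length 2)
  D: 100 (length 3)
  E: 1010 (length 4)
  F: 1011 (length 4)
Average length = Σ p(s) × length(s) = 2.3529 bits


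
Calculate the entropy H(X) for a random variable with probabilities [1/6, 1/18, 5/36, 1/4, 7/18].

H(X) = -Σ p(x) log₂ p(x)
  -1/6 × log₂(1/6) = 0.4308
  -1/18 × log₂(1/18) = 0.2317
  -5/36 × log₂(5/36) = 0.3956
  -1/4 × log₂(1/4) = 0.5000
  -7/18 × log₂(7/18) = 0.5299
H(X) = 2.0879 bits


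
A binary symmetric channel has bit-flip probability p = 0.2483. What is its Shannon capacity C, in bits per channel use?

For BSC with error probability p:
C = 1 - H(p) where H(p) is binary entropy
H(0.2483) = -0.2483 × log₂(0.2483) - 0.7517 × log₂(0.7517)
H(p) = 0.8086
C = 1 - 0.8086 = 0.1914 bits/use


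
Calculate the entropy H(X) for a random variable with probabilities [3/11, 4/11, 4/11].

H(X) = -Σ p(x) log₂ p(x)
  -3/11 × log₂(3/11) = 0.5112
  -4/11 × log₂(4/11) = 0.5307
  -4/11 × log₂(4/11) = 0.5307
H(X) = 1.5726 bits


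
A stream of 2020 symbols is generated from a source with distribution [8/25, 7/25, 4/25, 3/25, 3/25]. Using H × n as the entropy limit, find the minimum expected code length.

Entropy H = 2.1974 bits/symbol
Minimum bits = H × n = 2.1974 × 2020
= 4438.76 bits


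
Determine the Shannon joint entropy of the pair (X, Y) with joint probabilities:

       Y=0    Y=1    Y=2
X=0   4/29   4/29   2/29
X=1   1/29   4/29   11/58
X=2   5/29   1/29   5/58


H(X,Y) = -Σ p(x,y) log₂ p(x,y)
  p(0,0)=4/29: -0.1379 × log₂(0.1379) = 0.3942
  p(0,1)=4/29: -0.1379 × log₂(0.1379) = 0.3942
  p(0,2)=2/29: -0.0690 × log₂(0.0690) = 0.2661
  p(1,0)=1/29: -0.0345 × log₂(0.0345) = 0.1675
  p(1,1)=4/29: -0.1379 × log₂(0.1379) = 0.3942
  p(1,2)=11/58: -0.1897 × log₂(0.1897) = 0.4549
  p(2,0)=5/29: -0.1724 × log₂(0.1724) = 0.4373
  p(2,1)=1/29: -0.0345 × log₂(0.0345) = 0.1675
  p(2,2)=5/58: -0.0862 × log₂(0.0862) = 0.3048
H(X,Y) = 2.9807 bits


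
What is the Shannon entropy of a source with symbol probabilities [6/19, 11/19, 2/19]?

H(X) = -Σ p(x) log₂ p(x)
  -6/19 × log₂(6/19) = 0.5251
  -11/19 × log₂(11/19) = 0.4565
  -2/19 × log₂(2/19) = 0.3419
H(X) = 1.3235 bits


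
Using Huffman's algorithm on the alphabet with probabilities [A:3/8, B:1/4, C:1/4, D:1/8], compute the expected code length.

Huffman tree construction:
Combine smallest probabilities repeatedly
Resulting codes:
  A: 11 (length 2)
  B: 01 (length 2)
  C: 10 (length 2)
  D: 00 (length 2)
Average length = Σ p(s) × length(s) = 2.0000 bits


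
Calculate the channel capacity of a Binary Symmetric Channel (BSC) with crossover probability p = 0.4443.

For BSC with error probability p:
C = 1 - H(p) where H(p) is binary entropy
H(0.4443) = -0.4443 × log₂(0.4443) - 0.5557 × log₂(0.5557)
H(p) = 0.9910
C = 1 - 0.9910 = 0.0090 bits/use


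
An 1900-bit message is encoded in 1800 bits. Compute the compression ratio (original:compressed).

Compression ratio = Original / Compressed
= 1900 / 1800 = 1.06:1


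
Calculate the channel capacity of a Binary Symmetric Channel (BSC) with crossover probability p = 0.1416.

For BSC with error probability p:
C = 1 - H(p) where H(p) is binary entropy
H(0.1416) = -0.1416 × log₂(0.1416) - 0.8584 × log₂(0.8584)
H(p) = 0.5884
C = 1 - 0.5884 = 0.4116 bits/use


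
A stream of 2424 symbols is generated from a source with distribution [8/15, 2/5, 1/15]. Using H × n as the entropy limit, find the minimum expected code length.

Entropy H = 1.2729 bits/symbol
Minimum bits = H × n = 1.2729 × 2424
= 3085.52 bits


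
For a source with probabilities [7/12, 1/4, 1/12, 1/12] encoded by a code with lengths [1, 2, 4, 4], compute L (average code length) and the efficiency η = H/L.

Average length L = Σ p_i × l_i = 1.7500 bits
Entropy H = 1.5511 bits
Efficiency η = H/L × 100% = 88.63%


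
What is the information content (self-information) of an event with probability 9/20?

Information content I(x) = -log₂(p(x))
I = -log₂(9/20) = -log₂(0.4500)
I = 1.1520 bits


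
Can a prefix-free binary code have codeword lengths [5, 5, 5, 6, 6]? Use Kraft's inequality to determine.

Kraft inequality: Σ 2^(-l_i) ≤ 1 for prefix-free code
Calculating: 2^(-5) + 2^(-5) + 2^(-5) + 2^(-6) + 2^(-6)
= 0.03125 + 0.03125 + 0.03125 + 0.015625 + 0.015625
= 0.1250
Since 0.1250 ≤ 1, prefix-free code exists


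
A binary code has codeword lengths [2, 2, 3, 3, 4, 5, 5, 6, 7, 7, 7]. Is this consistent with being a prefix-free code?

Kraft inequality: Σ 2^(-l_i) ≤ 1 for prefix-free code
Calculating: 2^(-2) + 2^(-2) + 2^(-3) + 2^(-3) + 2^(-4) + 2^(-5) + 2^(-5) + 2^(-6) + 2^(-7) + 2^(-7) + 2^(-7)
= 0.25 + 0.25 + 0.125 + 0.125 + 0.0625 + 0.03125 + 0.03125 + 0.015625 + 0.0078125 + 0.0078125 + 0.0078125
= 0.9141
Since 0.9141 ≤ 1, prefix-free code exists


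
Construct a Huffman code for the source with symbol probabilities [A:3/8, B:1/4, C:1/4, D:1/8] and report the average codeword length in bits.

Huffman tree construction:
Combine smallest probabilities repeatedly
Resulting codes:
  A: 11 (length 2)
  B: 01 (length 2)
  C: 10 (length 2)
  D: 00 (length 2)
Average length = Σ p(s) × length(s) = 2.0000 bits


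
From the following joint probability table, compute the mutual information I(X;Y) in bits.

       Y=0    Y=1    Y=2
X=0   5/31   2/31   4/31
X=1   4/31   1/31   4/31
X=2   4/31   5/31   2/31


H(X) = 1.5788, H(Y) = 1.5566, H(X,Y) = 3.0439
I(X;Y) = H(X) + H(Y) - H(X,Y) = 0.0915 bits


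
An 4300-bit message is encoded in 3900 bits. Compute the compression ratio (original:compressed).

Compression ratio = Original / Compressed
= 4300 / 3900 = 1.10:1


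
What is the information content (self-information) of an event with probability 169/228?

Information content I(x) = -log₂(p(x))
I = -log₂(169/228) = -log₂(0.7412)
I = 0.4320 bits


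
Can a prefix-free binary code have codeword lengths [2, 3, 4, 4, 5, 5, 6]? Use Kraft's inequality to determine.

Kraft inequality: Σ 2^(-l_i) ≤ 1 for prefix-free code
Calculating: 2^(-2) + 2^(-3) + 2^(-4) + 2^(-4) + 2^(-5) + 2^(-5) + 2^(-6)
= 0.25 + 0.125 + 0.0625 + 0.0625 + 0.03125 + 0.03125 + 0.015625
= 0.5781
Since 0.5781 ≤ 1, prefix-free code exists


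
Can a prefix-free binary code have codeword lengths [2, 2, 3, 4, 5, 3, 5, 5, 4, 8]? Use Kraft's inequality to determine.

Kraft inequality: Σ 2^(-l_i) ≤ 1 for prefix-free code
Calculating: 2^(-2) + 2^(-2) + 2^(-3) + 2^(-4) + 2^(-5) + 2^(-3) + 2^(-5) + 2^(-5) + 2^(-4) + 2^(-8)
= 0.25 + 0.25 + 0.125 + 0.0625 + 0.03125 + 0.125 + 0.03125 + 0.03125 + 0.0625 + 0.00390625
= 0.9727
Since 0.9727 ≤ 1, prefix-free code exists
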